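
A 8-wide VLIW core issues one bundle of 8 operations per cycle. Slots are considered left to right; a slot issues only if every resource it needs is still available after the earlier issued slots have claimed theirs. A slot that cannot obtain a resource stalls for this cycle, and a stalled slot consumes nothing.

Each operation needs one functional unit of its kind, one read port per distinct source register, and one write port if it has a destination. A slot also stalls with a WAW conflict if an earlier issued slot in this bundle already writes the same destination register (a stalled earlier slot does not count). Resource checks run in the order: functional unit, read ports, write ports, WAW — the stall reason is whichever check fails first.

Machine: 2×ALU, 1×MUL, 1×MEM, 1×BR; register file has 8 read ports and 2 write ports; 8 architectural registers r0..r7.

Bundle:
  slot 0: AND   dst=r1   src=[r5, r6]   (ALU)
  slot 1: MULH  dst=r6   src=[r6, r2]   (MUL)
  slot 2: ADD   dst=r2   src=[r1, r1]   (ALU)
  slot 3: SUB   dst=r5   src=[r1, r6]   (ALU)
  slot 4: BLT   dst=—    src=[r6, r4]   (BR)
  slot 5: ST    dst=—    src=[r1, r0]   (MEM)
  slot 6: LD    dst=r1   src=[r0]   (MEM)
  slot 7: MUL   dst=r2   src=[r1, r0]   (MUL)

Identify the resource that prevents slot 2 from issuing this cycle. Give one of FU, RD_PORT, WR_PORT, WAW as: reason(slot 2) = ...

(0) want 1×ALU +2rd +1wr — yes → AL1|MU1|ME1|BR1|rd6|wr1
(1) want 1×MUL +2rd +1wr — yes → AL1|MU0|ME1|BR1|rd4|wr0
(2) want 1×ALU +1rd +1wr — WR_PORT → AL1|MU0|ME1|BR1|rd4|wr0
(3) want 1×ALU +2rd +1wr — WR_PORT → AL1|MU0|ME1|BR1|rd4|wr0
(4) want 1×BR +2rd +0wr — yes → AL1|MU0|ME1|BR0|rd2|wr0
(5) want 1×MEM +2rd +0wr — yes → AL1|MU0|ME0|BR0|rd0|wr0
(6) want 1×MEM +1rd +1wr — FU → AL1|MU0|ME0|BR0|rd0|wr0
(7) want 1×MUL +2rd +1wr — FU → AL1|MU0|ME0|BR0|rd0|wr0

reason(slot 2) = WR_PORT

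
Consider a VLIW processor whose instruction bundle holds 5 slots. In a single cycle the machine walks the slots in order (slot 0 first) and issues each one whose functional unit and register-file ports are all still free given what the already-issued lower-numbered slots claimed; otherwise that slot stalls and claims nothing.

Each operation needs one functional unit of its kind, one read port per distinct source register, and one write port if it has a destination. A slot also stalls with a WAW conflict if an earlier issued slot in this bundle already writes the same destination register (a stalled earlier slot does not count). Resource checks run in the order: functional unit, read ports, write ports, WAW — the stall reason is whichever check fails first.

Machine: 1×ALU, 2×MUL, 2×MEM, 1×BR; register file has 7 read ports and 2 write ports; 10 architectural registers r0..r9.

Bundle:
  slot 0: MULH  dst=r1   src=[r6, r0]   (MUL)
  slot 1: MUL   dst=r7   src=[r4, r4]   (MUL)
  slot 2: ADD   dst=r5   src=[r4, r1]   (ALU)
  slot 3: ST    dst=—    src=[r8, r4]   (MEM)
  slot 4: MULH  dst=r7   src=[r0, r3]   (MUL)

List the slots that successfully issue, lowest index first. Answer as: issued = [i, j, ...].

#0 MUL src=r6,r0 dispatched  <A:1 Mu:1 Ld:2 B:1 rd:5 wr:1>
#1 MUL src=r4,r4 dispatched  <A:1 Mu:0 Ld:2 B:1 rd:4 wr:0>
#2 ALU src=r4,r1 held:WR_PORT  <A:1 Mu:0 Ld:2 B:1 rd:4 wr:0>
#3 MEM src=r8,r4 dispatched  <A:1 Mu:0 Ld:1 B:1 rd:2 wr:0>
#4 MUL src=r0,r3 held:FU  <A:1 Mu:0 Ld:1 B:1 rd:2 wr:0>

issued = [0, 1, 3]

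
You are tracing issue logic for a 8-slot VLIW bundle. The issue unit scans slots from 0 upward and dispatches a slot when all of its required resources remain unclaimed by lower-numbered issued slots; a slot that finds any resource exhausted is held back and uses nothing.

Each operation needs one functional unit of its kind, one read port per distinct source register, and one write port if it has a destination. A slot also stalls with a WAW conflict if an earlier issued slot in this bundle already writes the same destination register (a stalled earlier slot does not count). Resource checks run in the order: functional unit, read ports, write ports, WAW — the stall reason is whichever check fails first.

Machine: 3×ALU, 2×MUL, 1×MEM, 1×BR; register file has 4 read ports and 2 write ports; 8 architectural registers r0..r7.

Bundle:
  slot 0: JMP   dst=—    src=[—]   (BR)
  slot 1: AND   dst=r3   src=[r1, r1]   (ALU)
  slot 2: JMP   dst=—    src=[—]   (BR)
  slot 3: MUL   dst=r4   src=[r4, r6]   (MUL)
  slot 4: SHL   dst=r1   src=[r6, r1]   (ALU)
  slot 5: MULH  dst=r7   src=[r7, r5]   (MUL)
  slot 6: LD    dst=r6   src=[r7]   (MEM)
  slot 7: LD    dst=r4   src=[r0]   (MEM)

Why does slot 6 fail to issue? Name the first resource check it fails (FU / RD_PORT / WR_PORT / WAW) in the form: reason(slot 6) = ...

reason(slot 6) = WR_PORT

[0] BR needs rd=0 wr=0: ok; after: ALU=3 MUL=2 MEM=1 BR=0, R=4, W=2
[1] ALU needs rd=1 wr=1: ok; after: ALU=2 MUL=2 MEM=1 BR=0, R=3, W=1
[2] BR needs rd=0 wr=0: FU; after: ALU=2 MUL=2 MEM=1 BR=0, R=3, W=1
[3] MUL needs rd=2 wr=1: ok; after: ALU=2 MUL=1 MEM=1 BR=0, R=1, W=0
[4] ALU needs rd=2 wr=1: RD_PORT; after: ALU=2 MUL=1 MEM=1 BR=0, R=1, W=0
[5] MUL needs rd=2 wr=1: RD_PORT; after: ALU=2 MUL=1 MEM=1 BR=0, R=1, W=0
[6] MEM needs rd=1 wr=1: WR_PORT; after: ALU=2 MUL=1 MEM=1 BR=0, R=1, W=0
[7] MEM needs rd=1 wr=1: WR_PORT; after: ALU=2 MUL=1 MEM=1 BR=0, R=1, W=0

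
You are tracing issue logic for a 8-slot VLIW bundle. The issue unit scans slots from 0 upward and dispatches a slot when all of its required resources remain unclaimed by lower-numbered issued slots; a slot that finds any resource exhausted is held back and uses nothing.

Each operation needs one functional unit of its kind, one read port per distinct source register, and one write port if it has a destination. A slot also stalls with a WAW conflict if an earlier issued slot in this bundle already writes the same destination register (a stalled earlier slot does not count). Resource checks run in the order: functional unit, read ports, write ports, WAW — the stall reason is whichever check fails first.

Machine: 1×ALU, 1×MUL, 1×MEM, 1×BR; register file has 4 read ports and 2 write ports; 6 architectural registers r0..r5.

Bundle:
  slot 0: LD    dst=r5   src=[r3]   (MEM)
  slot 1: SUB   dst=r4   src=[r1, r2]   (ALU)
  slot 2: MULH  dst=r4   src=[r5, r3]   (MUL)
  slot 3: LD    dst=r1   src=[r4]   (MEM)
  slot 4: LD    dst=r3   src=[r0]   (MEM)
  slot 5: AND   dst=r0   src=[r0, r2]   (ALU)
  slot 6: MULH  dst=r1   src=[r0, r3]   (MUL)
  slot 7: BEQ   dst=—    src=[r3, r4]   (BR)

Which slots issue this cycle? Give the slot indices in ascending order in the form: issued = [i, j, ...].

issued = [0, 1]

[0] MEM needs rd=1 wr=1: ok; after: ALU=1 MUL=1 MEM=0 BR=1, R=3, W=1
[1] ALU needs rd=2 wr=1: ok; after: ALU=0 MUL=1 MEM=0 BR=1, R=1, W=0
[2] MUL needs rd=2 wr=1: RD_PORT; after: ALU=0 MUL=1 MEM=0 BR=1, R=1, W=0
[3] MEM needs rd=1 wr=1: FU; after: ALU=0 MUL=1 MEM=0 BR=1, R=1, W=0
[4] MEM needs rd=1 wr=1: FU; after: ALU=0 MUL=1 MEM=0 BR=1, R=1, W=0
[5] ALU needs rd=2 wr=1: FU; after: ALU=0 MUL=1 MEM=0 BR=1, R=1, W=0
[6] MUL needs rd=2 wr=1: RD_PORT; after: ALU=0 MUL=1 MEM=0 BR=1, R=1, W=0
[7] BR needs rd=2 wr=0: RD_PORT; after: ALU=0 MUL=1 MEM=0 BR=1, R=1, W=0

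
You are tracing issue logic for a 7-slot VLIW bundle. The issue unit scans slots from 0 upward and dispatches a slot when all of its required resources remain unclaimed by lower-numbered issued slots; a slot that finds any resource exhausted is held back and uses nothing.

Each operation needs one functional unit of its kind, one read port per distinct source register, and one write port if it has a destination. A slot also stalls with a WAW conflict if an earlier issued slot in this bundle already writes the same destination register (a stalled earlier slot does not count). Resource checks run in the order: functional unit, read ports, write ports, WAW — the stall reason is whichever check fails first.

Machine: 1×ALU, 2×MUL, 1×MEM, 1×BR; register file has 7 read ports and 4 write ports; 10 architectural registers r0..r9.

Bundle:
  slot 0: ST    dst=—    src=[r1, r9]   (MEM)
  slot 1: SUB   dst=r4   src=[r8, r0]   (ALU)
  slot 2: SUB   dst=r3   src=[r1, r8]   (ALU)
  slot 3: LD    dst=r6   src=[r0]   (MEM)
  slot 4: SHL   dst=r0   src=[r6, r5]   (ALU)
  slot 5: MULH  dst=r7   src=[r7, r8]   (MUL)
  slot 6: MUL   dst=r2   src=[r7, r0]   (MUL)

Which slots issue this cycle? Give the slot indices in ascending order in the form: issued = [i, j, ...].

issued = [0, 1, 5]

#0 MEM src=r1,r9 dispatched  <A:1 Mu:2 Ld:0 B:1 rd:5 wr:4>
#1 ALU src=r8,r0 dispatched  <A:0 Mu:2 Ld:0 B:1 rd:3 wr:3>
#2 ALU src=r1,r8 held:FU  <A:0 Mu:2 Ld:0 B:1 rd:3 wr:3>
#3 MEM src=r0 held:FU  <A:0 Mu:2 Ld:0 B:1 rd:3 wr:3>
#4 ALU src=r6,r5 held:FU  <A:0 Mu:2 Ld:0 B:1 rd:3 wr:3>
#5 MUL src=r7,r8 dispatched  <A:0 Mu:1 Ld:0 B:1 rd:1 wr:2>
#6 MUL src=r7,r0 held:RD_PORT  <A:0 Mu:1 Ld:0 B:1 rd:1 wr:2>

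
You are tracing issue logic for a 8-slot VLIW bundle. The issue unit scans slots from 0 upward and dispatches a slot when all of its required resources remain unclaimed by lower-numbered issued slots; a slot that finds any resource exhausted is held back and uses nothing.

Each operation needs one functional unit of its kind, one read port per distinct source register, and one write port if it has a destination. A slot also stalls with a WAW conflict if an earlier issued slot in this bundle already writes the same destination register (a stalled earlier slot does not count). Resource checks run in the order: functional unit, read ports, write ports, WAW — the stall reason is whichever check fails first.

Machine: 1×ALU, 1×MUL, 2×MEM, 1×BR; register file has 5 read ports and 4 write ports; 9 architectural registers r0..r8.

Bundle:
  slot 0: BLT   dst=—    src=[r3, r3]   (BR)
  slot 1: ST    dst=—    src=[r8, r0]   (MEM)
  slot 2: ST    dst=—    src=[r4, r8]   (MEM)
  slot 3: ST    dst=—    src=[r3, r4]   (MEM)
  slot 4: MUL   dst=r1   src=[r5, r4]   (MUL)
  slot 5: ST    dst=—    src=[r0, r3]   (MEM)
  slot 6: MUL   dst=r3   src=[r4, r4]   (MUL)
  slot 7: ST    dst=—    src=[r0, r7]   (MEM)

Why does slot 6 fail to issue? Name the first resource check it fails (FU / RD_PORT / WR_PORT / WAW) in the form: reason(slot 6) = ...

#0 BR src=r3,r3 dispatched  <A:1 Mu:1 Ld:2 B:0 rd:4 wr:4>
#1 MEM src=r8,r0 dispatched  <A:1 Mu:1 Ld:1 B:0 rd:2 wr:4>
#2 MEM src=r4,r8 dispatched  <A:1 Mu:1 Ld:0 B:0 rd:0 wr:4>
#3 MEM src=r3,r4 held:FU  <A:1 Mu:1 Ld:0 B:0 rd:0 wr:4>
#4 MUL src=r5,r4 held:RD_PORT  <A:1 Mu:1 Ld:0 B:0 rd:0 wr:4>
#5 MEM src=r0,r3 held:FU  <A:1 Mu:1 Ld:0 B:0 rd:0 wr:4>
#6 MUL src=r4,r4 held:RD_PORT  <A:1 Mu:1 Ld:0 B:0 rd:0 wr:4>
#7 MEM src=r0,r7 held:FU  <A:1 Mu:1 Ld:0 B:0 rd:0 wr:4>

reason(slot 6) = RD_PORT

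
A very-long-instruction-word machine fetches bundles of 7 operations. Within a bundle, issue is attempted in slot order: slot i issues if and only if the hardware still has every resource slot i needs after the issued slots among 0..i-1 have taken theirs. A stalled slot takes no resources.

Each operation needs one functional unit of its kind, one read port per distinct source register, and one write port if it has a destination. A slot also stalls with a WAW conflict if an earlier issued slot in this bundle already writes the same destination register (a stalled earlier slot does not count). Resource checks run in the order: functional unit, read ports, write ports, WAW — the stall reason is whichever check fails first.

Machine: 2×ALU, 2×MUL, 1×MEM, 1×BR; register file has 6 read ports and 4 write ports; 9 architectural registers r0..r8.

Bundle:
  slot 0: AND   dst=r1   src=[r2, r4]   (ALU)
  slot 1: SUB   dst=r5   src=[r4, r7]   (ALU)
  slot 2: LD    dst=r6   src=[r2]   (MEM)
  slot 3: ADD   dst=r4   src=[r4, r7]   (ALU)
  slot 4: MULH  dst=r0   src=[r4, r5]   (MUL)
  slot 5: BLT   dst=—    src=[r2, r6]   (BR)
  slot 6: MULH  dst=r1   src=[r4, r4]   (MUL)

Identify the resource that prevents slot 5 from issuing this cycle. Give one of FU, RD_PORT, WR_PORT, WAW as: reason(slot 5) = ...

slot 0 (ALU): ISSUE — free A1,Mu2,Ld1,B1 rp4 wp3
slot 1 (ALU): ISSUE — free A0,Mu2,Ld1,B1 rp2 wp2
slot 2 (MEM): ISSUE — free A0,Mu2,Ld0,B1 rp1 wp1
slot 3 (ALU): stall FU — free A0,Mu2,Ld0,B1 rp1 wp1
slot 4 (MUL): stall RD_PORT — free A0,Mu2,Ld0,B1 rp1 wp1
slot 5 (BR): stall RD_PORT — free A0,Mu2,Ld0,B1 rp1 wp1
slot 6 (MUL): stall WAW — free A0,Mu2,Ld0,B1 rp1 wp1

reason(slot 5) = RD_PORT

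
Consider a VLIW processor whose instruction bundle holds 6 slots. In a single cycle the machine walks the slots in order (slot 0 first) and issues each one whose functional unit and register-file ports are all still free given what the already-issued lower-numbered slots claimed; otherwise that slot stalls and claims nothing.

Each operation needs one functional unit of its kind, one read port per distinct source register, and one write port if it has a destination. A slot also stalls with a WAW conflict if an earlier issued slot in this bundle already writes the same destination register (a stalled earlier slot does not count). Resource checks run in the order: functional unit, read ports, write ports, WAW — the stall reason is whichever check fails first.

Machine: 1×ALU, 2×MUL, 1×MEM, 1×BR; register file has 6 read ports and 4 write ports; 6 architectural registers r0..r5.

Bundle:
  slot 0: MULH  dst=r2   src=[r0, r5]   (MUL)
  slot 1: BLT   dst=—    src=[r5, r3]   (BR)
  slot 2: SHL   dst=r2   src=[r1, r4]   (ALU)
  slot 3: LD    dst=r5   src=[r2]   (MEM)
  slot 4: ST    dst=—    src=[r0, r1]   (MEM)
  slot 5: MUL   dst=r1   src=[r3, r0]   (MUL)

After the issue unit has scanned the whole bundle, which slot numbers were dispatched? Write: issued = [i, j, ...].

issued = [0, 1, 3]

(0) want 1×MUL +2rd +1wr — yes → AL1|MU1|ME1|BR1|rd4|wr3
(1) want 1×BR +2rd +0wr — yes → AL1|MU1|ME1|BR0|rd2|wr3
(2) want 1×ALU +2rd +1wr — WAW → AL1|MU1|ME1|BR0|rd2|wr3
(3) want 1×MEM +1rd +1wr — yes → AL1|MU1|ME0|BR0|rd1|wr2
(4) want 1×MEM +2rd +0wr — FU → AL1|MU1|ME0|BR0|rd1|wr2
(5) want 1×MUL +2rd +1wr — RD_PORT → AL1|MU1|ME0|BR0|rd1|wr2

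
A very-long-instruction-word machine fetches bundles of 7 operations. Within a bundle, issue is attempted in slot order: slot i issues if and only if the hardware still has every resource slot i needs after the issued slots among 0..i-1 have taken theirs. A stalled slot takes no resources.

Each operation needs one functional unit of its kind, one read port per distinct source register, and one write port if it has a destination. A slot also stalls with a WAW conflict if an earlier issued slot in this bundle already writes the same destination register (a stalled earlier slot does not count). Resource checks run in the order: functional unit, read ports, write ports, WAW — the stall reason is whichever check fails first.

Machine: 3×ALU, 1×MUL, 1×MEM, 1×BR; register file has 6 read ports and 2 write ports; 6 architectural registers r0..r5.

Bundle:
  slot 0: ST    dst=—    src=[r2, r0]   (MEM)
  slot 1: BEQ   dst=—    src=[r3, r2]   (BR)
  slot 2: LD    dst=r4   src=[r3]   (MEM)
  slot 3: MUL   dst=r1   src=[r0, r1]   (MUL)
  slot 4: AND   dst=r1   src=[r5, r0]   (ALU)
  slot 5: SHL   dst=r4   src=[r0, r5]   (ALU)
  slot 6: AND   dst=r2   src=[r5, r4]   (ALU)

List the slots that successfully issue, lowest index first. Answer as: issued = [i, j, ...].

issued = [0, 1, 3]

#0 MEM src=r2,r0 dispatched  <A:3 Mu:1 Ld:0 B:1 rd:4 wr:2>
#1 BR src=r3,r2 dispatched  <A:3 Mu:1 Ld:0 B:0 rd:2 wr:2>
#2 MEM src=r3 held:FU  <A:3 Mu:1 Ld:0 B:0 rd:2 wr:2>
#3 MUL src=r0,r1 dispatched  <A:3 Mu:0 Ld:0 B:0 rd:0 wr:1>
#4 ALU src=r5,r0 held:RD_PORT  <A:3 Mu:0 Ld:0 B:0 rd:0 wr:1>
#5 ALU src=r0,r5 held:RD_PORT  <A:3 Mu:0 Ld:0 B:0 rd:0 wr:1>
#6 ALU src=r5,r4 held:RD_PORT  <A:3 Mu:0 Ld:0 B:0 rd:0 wr:1>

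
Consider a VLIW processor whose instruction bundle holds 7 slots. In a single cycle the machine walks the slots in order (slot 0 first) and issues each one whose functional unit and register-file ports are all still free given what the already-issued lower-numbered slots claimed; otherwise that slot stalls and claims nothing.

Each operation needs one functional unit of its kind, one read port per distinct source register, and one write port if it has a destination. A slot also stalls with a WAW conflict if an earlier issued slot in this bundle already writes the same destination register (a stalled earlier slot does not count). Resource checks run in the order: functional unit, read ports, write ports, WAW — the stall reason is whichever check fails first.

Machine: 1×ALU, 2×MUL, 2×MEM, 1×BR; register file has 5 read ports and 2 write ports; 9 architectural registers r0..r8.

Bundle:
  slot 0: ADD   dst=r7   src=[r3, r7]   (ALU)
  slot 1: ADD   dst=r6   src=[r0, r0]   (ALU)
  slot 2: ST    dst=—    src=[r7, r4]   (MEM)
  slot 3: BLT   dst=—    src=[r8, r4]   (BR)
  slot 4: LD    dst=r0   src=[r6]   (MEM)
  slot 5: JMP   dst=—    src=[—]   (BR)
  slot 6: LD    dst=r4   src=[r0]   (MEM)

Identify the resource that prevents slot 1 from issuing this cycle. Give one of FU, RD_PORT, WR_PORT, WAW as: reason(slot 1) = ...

reason(slot 1) = FU

  0. ALU→r7 ⇒ go  {0A/2Mu/2Ld/1B | 3r 1w}
  1. ALU→r6 ⇒ no(FU)  {0A/2Mu/2Ld/1B | 3r 1w}
  2. MEM ⇒ go  {0A/2Mu/1Ld/1B | 1r 1w}
  3. BR ⇒ no(RD_PORT)  {0A/2Mu/1Ld/1B | 1r 1w}
  4. MEM→r0 ⇒ go  {0A/2Mu/0Ld/1B | 0r 0w}
  5. BR ⇒ go  {0A/2Mu/0Ld/0B | 0r 0w}
  6. MEM→r4 ⇒ no(FU)  {0A/2Mu/0Ld/0B | 0r 0w}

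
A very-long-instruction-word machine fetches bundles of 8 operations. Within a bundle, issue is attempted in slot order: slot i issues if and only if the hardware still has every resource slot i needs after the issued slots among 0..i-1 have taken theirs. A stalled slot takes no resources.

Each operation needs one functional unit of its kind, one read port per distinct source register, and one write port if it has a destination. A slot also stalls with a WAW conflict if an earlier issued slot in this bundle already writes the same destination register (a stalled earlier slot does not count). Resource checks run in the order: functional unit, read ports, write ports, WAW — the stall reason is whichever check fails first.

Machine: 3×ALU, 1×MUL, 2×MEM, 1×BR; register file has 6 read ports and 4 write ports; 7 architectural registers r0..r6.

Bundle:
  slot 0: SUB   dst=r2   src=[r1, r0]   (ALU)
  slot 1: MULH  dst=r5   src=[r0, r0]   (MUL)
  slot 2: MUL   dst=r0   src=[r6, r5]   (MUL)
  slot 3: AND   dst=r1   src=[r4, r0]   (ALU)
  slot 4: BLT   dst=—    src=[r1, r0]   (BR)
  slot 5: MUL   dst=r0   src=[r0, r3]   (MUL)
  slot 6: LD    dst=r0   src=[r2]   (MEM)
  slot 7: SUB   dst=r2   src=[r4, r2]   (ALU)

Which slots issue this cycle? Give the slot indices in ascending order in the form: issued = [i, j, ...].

#0 ALU src=r1,r0 dispatched  <A:2 Mu:1 Ld:2 B:1 rd:4 wr:3>
#1 MUL src=r0,r0 dispatched  <A:2 Mu:0 Ld:2 B:1 rd:3 wr:2>
#2 MUL src=r6,r5 held:FU  <A:2 Mu:0 Ld:2 B:1 rd:3 wr:2>
#3 ALU src=r4,r0 dispatched  <A:1 Mu:0 Ld:2 B:1 rd:1 wr:1>
#4 BR src=r1,r0 held:RD_PORT  <A:1 Mu:0 Ld:2 B:1 rd:1 wr:1>
#5 MUL src=r0,r3 held:FU  <A:1 Mu:0 Ld:2 B:1 rd:1 wr:1>
#6 MEM src=r2 dispatched  <A:1 Mu:0 Ld:1 B:1 rd:0 wr:0>
#7 ALU src=r4,r2 held:RD_PORT  <A:1 Mu:0 Ld:1 B:1 rd:0 wr:0>

issued = [0, 1, 3, 6]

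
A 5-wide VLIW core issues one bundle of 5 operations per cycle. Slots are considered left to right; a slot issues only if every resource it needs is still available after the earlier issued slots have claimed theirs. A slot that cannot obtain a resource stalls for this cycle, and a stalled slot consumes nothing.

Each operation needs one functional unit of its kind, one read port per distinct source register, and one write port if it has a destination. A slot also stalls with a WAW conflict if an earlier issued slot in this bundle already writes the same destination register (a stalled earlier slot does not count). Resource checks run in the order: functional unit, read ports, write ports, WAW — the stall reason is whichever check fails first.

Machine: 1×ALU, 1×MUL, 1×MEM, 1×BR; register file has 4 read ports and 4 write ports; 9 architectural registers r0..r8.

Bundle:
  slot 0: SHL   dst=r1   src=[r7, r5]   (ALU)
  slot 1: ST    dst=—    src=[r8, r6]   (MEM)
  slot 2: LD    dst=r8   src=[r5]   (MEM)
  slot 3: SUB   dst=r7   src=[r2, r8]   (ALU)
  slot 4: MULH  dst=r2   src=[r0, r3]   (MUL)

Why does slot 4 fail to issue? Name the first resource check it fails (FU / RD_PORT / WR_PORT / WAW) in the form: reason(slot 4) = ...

reason(slot 4) = RD_PORT

[0] ALU needs rd=2 wr=1: ok; after: ALU=0 MUL=1 MEM=1 BR=1, R=2, W=3
[1] MEM needs rd=2 wr=0: ok; after: ALU=0 MUL=1 MEM=0 BR=1, R=0, W=3
[2] MEM needs rd=1 wr=1: FU; after: ALU=0 MUL=1 MEM=0 BR=1, R=0, W=3
[3] ALU needs rd=2 wr=1: FU; after: ALU=0 MUL=1 MEM=0 BR=1, R=0, W=3
[4] MUL needs rd=2 wr=1: RD_PORT; after: ALU=0 MUL=1 MEM=0 BR=1, R=0, W=3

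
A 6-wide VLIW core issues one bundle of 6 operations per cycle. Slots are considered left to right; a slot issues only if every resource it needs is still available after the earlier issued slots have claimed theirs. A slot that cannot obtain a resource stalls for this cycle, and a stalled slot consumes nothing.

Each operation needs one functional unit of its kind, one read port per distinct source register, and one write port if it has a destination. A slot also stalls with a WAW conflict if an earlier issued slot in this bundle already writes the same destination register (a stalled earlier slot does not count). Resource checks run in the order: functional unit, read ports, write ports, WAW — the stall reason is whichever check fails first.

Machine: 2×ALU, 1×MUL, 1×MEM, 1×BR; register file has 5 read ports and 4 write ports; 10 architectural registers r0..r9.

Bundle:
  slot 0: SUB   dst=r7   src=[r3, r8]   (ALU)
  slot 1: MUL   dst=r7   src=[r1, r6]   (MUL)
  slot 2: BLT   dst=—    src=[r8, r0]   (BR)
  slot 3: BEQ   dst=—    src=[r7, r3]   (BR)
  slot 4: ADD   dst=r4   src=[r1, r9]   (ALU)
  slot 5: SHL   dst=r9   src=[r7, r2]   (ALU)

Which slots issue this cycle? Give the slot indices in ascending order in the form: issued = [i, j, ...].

issued = [0, 2]

[0] ALU needs rd=2 wr=1: ok; after: ALU=1 MUL=1 MEM=1 BR=1, R=3, W=3
[1] MUL needs rd=2 wr=1: WAW; after: ALU=1 MUL=1 MEM=1 BR=1, R=3, W=3
[2] BR needs rd=2 wr=0: ok; after: ALU=1 MUL=1 MEM=1 BR=0, R=1, W=3
[3] BR needs rd=2 wr=0: FU; after: ALU=1 MUL=1 MEM=1 BR=0, R=1, W=3
[4] ALU needs rd=2 wr=1: RD_PORT; after: ALU=1 MUL=1 MEM=1 BR=0, R=1, W=3
[5] ALU needs rd=2 wr=1: RD_PORT; after: ALU=1 MUL=1 MEM=1 BR=0, R=1, W=3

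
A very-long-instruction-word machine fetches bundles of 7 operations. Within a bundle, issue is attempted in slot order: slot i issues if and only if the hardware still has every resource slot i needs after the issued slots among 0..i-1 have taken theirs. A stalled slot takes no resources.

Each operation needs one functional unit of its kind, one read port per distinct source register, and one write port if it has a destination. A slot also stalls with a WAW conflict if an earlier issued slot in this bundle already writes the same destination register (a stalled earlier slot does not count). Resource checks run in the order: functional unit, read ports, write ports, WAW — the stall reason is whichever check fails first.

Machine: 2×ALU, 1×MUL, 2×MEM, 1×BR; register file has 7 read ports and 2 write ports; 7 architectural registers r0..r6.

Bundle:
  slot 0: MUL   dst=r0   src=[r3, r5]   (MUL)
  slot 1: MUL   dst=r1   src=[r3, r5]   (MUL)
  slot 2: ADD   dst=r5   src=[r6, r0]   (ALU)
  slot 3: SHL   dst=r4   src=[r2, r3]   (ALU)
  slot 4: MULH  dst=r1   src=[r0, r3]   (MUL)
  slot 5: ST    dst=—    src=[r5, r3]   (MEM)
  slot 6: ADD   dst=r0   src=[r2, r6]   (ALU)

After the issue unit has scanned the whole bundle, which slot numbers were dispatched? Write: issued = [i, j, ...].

(0) want 1×MUL +2rd +1wr — yes → AL2|MU0|ME2|BR1|rd5|wr1
(1) want 1×MUL +2rd +1wr — FU → AL2|MU0|ME2|BR1|rd5|wr1
(2) want 1×ALU +2rd +1wr — yes → AL1|MU0|ME2|BR1|rd3|wr0
(3) want 1×ALU +2rd +1wr — WR_PORT → AL1|MU0|ME2|BR1|rd3|wr0
(4) want 1×MUL +2rd +1wr — FU → AL1|MU0|ME2|BR1|rd3|wr0
(5) want 1×MEM +2rd +0wr — yes → AL1|MU0|ME1|BR1|rd1|wr0
(6) want 1×ALU +2rd +1wr — RD_PORT → AL1|MU0|ME1|BR1|rd1|wr0

issued = [0, 2, 5]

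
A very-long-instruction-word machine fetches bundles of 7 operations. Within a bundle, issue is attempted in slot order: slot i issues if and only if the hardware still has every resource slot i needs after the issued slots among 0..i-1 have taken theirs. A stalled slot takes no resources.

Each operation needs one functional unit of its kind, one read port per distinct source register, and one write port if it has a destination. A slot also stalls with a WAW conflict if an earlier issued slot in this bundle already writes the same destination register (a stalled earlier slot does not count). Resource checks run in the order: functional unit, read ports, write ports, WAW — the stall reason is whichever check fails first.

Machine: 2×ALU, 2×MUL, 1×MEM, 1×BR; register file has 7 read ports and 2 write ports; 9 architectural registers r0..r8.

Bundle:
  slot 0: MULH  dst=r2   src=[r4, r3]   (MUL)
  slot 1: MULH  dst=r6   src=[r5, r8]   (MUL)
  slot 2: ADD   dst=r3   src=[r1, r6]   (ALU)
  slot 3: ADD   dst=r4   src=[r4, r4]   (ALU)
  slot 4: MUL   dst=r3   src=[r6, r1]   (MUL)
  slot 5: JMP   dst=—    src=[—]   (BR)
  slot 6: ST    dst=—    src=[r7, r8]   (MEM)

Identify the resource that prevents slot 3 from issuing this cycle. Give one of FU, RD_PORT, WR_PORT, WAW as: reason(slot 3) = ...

#0 MUL src=r4,r3 dispatched  <A:2 Mu:1 Ld:1 B:1 rd:5 wr:1>
#1 MUL src=r5,r8 dispatched  <A:2 Mu:0 Ld:1 B:1 rd:3 wr:0>
#2 ALU src=r1,r6 held:WR_PORT  <A:2 Mu:0 Ld:1 B:1 rd:3 wr:0>
#3 ALU src=r4,r4 held:WR_PORT  <A:2 Mu:0 Ld:1 B:1 rd:3 wr:0>
#4 MUL src=r6,r1 held:FU  <A:2 Mu:0 Ld:1 B:1 rd:3 wr:0>
#5 BR src=- dispatched  <A:2 Mu:0 Ld:1 B:0 rd:3 wr:0>
#6 MEM src=r7,r8 dispatched  <A:2 Mu:0 Ld:0 B:0 rd:1 wr:0>

reason(slot 3) = WR_PORT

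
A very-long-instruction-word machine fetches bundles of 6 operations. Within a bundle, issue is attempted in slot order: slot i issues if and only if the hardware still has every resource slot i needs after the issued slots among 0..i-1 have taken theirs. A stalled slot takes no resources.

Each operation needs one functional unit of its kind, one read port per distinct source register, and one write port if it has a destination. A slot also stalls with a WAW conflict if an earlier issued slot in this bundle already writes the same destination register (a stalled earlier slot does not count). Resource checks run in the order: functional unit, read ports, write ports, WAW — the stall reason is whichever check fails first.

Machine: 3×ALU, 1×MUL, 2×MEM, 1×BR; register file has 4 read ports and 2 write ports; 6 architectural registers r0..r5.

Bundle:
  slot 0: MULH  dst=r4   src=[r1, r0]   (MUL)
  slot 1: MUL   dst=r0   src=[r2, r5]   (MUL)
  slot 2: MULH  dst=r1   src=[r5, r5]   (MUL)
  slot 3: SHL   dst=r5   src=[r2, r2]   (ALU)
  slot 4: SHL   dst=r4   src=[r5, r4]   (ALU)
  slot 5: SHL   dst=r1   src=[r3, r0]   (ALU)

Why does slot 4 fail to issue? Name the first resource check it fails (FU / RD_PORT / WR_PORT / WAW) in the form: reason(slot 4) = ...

reason(slot 4) = RD_PORT

  0. MUL→r4 ⇒ go  {3A/0Mu/2Ld/1B | 2r 1w}
  1. MUL→r0 ⇒ no(FU)  {3A/0Mu/2Ld/1B | 2r 1w}
  2. MUL→r1 ⇒ no(FU)  {3A/0Mu/2Ld/1B | 2r 1w}
  3. ALU→r5 ⇒ go  {2A/0Mu/2Ld/1B | 1r 0w}
  4. ALU→r4 ⇒ no(RD_PORT)  {2A/0Mu/2Ld/1B | 1r 0w}
  5. ALU→r1 ⇒ no(RD_PORT)  {2A/0Mu/2Ld/1B | 1r 0w}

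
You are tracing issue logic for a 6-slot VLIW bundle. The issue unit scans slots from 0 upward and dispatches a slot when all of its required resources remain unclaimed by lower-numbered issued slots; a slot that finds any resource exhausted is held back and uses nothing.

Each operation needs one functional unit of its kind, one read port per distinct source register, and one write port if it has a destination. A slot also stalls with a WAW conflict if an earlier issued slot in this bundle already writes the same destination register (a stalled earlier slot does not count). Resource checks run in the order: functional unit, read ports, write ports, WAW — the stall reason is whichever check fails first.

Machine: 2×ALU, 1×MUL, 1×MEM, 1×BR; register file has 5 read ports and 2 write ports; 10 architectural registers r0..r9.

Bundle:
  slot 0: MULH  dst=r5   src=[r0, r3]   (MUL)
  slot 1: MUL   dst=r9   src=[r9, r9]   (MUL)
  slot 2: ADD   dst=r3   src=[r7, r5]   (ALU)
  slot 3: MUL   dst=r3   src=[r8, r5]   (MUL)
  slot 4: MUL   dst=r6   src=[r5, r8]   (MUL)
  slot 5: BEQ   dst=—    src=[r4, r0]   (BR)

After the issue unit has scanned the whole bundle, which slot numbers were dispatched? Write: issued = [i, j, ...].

(0) want 1×MUL +2rd +1wr — yes → AL2|MU0|ME1|BR1|rd3|wr1
(1) want 1×MUL +1rd +1wr — FU → AL2|MU0|ME1|BR1|rd3|wr1
(2) want 1×ALU +2rd +1wr — yes → AL1|MU0|ME1|BR1|rd1|wr0
(3) want 1×MUL +2rd +1wr — FU → AL1|MU0|ME1|BR1|rd1|wr0
(4) want 1×MUL +2rd +1wr — FU → AL1|MU0|ME1|BR1|rd1|wr0
(5) want 1×BR +2rd +0wr — RD_PORT → AL1|MU0|ME1|BR1|rd1|wr0

issued = [0, 2]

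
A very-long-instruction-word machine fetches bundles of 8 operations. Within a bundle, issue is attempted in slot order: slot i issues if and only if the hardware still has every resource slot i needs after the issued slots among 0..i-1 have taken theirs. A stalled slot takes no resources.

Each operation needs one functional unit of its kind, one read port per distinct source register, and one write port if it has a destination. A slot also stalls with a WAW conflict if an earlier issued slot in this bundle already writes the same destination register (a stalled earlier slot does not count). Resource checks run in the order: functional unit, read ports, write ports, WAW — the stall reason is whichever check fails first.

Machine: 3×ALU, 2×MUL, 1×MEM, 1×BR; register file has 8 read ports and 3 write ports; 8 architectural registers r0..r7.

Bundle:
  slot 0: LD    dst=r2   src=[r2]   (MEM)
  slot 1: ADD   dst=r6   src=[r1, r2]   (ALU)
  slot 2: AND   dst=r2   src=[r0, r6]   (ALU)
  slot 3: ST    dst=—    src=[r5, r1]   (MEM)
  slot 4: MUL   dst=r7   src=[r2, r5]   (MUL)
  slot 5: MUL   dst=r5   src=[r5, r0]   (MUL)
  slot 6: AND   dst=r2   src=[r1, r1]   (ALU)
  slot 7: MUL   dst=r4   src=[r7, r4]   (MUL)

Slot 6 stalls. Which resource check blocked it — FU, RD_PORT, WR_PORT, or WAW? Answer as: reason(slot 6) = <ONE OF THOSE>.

slot 0 (MEM): ISSUE — free A3,Mu2,Ld0,B1 rp7 wp2
slot 1 (ALU): ISSUE — free A2,Mu2,Ld0,B1 rp5 wp1
slot 2 (ALU): stall WAW — free A2,Mu2,Ld0,B1 rp5 wp1
slot 3 (MEM): stall FU — free A2,Mu2,Ld0,B1 rp5 wp1
slot 4 (MUL): ISSUE — free A2,Mu1,Ld0,B1 rp3 wp0
slot 5 (MUL): stall WR_PORT — free A2,Mu1,Ld0,B1 rp3 wp0
slot 6 (ALU): stall WR_PORT — free A2,Mu1,Ld0,B1 rp3 wp0
slot 7 (MUL): stall WR_PORT — free A2,Mu1,Ld0,B1 rp3 wp0

reason(slot 6) = WR_PORT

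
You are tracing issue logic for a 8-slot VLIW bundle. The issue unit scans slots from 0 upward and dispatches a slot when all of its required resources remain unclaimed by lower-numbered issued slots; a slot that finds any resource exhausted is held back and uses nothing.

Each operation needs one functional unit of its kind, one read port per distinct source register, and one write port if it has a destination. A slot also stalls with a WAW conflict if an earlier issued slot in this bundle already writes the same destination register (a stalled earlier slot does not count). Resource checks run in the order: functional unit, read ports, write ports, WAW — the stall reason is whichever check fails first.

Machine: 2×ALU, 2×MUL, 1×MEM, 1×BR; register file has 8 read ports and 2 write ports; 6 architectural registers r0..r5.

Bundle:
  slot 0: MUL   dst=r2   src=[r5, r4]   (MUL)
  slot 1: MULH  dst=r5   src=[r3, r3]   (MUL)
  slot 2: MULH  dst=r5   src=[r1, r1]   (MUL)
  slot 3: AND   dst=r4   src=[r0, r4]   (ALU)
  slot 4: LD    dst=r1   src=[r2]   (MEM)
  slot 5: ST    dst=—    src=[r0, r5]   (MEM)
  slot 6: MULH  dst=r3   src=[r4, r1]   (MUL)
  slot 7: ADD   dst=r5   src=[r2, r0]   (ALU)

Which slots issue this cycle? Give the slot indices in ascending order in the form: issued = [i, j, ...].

slot 0 (MUL): ISSUE — free A2,Mu1,Ld1,B1 rp6 wp1
slot 1 (MUL): ISSUE — free A2,Mu0,Ld1,B1 rp5 wp0
slot 2 (MUL): stall FU — free A2,Mu0,Ld1,B1 rp5 wp0
slot 3 (ALU): stall WR_PORT — free A2,Mu0,Ld1,B1 rp5 wp0
slot 4 (MEM): stall WR_PORT — free A2,Mu0,Ld1,B1 rp5 wp0
slot 5 (MEM): ISSUE — free A2,Mu0,Ld0,B1 rp3 wp0
slot 6 (MUL): stall FU — free A2,Mu0,Ld0,B1 rp3 wp0
slot 7 (ALU): stall WR_PORT — free A2,Mu0,Ld0,B1 rp3 wp0

issued = [0, 1, 5]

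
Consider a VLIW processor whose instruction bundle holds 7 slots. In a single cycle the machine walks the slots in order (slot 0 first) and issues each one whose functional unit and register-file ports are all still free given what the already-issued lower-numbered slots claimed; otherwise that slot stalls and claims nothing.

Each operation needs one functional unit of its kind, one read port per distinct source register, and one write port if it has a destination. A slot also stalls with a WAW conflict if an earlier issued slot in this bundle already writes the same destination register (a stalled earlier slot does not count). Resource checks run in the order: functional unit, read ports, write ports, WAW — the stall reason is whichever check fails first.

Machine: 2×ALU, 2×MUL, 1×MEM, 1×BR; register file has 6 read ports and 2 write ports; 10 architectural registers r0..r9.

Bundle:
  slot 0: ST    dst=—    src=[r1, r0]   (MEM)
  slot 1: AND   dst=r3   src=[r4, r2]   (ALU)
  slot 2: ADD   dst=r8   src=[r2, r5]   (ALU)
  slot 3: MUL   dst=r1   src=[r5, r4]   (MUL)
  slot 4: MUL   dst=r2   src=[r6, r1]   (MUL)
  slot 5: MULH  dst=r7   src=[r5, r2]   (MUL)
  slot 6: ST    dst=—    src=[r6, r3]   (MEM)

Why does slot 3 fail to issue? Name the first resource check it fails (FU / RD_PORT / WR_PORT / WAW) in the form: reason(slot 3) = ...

[0] MEM needs rd=2 wr=0: ok; after: ALU=2 MUL=2 MEM=0 BR=1, R=4, W=2
[1] ALU needs rd=2 wr=1: ok; after: ALU=1 MUL=2 MEM=0 BR=1, R=2, W=1
[2] ALU needs rd=2 wr=1: ok; after: ALU=0 MUL=2 MEM=0 BR=1, R=0, W=0
[3] MUL needs rd=2 wr=1: RD_PORT; after: ALU=0 MUL=2 MEM=0 BR=1, R=0, W=0
[4] MUL needs rd=2 wr=1: RD_PORT; after: ALU=0 MUL=2 MEM=0 BR=1, R=0, W=0
[5] MUL needs rd=2 wr=1: RD_PORT; after: ALU=0 MUL=2 MEM=0 BR=1, R=0, W=0
[6] MEM needs rd=2 wr=0: FU; after: ALU=0 MUL=2 MEM=0 BR=1, R=0, W=0

reason(slot 3) = RD_PORT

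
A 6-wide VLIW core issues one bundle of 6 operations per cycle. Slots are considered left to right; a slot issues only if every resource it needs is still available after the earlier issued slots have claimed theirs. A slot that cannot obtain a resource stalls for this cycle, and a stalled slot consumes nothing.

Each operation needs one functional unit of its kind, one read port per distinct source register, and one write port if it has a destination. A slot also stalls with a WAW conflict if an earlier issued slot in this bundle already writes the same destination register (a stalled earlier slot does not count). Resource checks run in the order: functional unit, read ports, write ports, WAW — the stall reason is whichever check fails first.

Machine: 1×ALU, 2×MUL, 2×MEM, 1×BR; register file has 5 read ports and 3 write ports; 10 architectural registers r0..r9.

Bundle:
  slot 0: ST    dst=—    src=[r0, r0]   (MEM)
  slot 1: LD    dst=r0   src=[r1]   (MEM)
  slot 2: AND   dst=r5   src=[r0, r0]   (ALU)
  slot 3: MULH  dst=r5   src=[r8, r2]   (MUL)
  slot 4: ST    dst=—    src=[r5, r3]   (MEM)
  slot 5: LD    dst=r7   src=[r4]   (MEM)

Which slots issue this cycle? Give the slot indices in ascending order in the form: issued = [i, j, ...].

issued = [0, 1, 2]

#0 MEM src=r0,r0 dispatched  <A:1 Mu:2 Ld:1 B:1 rd:4 wr:3>
#1 MEM src=r1 dispatched  <A:1 Mu:2 Ld:0 B:1 rd:3 wr:2>
#2 ALU src=r0,r0 dispatched  <A:0 Mu:2 Ld:0 B:1 rd:2 wr:1>
#3 MUL src=r8,r2 held:WAW  <A:0 Mu:2 Ld:0 B:1 rd:2 wr:1>
#4 MEM src=r5,r3 held:FU  <A:0 Mu:2 Ld:0 B:1 rd:2 wr:1>
#5 MEM src=r4 held:FU  <A:0 Mu:2 Ld:0 B:1 rd:2 wr:1>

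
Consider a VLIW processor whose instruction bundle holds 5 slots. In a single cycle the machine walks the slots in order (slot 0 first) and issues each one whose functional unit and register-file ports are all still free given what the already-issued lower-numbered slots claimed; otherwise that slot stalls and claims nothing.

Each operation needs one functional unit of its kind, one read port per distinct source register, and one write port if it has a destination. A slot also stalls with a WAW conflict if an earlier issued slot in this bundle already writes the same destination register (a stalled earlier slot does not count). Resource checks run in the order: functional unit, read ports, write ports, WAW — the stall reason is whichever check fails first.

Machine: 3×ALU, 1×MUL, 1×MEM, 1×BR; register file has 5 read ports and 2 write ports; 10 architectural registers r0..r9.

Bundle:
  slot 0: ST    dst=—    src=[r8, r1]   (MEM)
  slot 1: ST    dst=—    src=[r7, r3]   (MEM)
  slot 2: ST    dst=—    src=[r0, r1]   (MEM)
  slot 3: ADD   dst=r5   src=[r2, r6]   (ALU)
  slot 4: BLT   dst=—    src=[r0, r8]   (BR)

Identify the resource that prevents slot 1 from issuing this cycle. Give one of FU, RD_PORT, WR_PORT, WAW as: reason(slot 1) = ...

reason(slot 1) = FU

  0. MEM ⇒ go  {3A/1Mu/0Ld/1B | 3r 2w}
  1. MEM ⇒ no(FU)  {3A/1Mu/0Ld/1B | 3r 2w}
  2. MEM ⇒ no(FU)  {3A/1Mu/0Ld/1B | 3r 2w}
  3. ALU→r5 ⇒ go  {2A/1Mu/0Ld/1B | 1r 1w}
  4. BR ⇒ no(RD_PORT)  {2A/1Mu/0Ld/1B | 1r 1w}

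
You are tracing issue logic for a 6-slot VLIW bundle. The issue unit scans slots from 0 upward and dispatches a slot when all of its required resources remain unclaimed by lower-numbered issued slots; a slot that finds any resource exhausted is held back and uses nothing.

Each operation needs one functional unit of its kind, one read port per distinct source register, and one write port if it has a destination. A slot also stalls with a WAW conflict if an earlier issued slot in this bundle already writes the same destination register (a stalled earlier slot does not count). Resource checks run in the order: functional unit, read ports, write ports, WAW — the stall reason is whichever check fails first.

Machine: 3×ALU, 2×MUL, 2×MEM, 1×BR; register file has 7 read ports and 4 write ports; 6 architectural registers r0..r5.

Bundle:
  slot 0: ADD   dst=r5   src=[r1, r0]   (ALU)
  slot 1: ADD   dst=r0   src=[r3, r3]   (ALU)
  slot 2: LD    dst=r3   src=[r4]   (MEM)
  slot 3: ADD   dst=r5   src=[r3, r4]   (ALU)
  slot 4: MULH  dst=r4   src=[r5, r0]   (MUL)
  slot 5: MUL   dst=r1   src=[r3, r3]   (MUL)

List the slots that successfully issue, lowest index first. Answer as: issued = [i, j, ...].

issued = [0, 1, 2, 4]

#0 ALU src=r1,r0 dispatched  <A:2 Mu:2 Ld:2 B:1 rd:5 wr:3>
#1 ALU src=r3,r3 dispatched  <A:1 Mu:2 Ld:2 B:1 rd:4 wr:2>
#2 MEM src=r4 dispatched  <A:1 Mu:2 Ld:1 B:1 rd:3 wr:1>
#3 ALU src=r3,r4 held:WAW  <A:1 Mu:2 Ld:1 B:1 rd:3 wr:1>
#4 MUL src=r5,r0 dispatched  <A:1 Mu:1 Ld:1 B:1 rd:1 wr:0>
#5 MUL src=r3,r3 held:WR_PORT  <A:1 Mu:1 Ld:1 B:1 rd:1 wr:0>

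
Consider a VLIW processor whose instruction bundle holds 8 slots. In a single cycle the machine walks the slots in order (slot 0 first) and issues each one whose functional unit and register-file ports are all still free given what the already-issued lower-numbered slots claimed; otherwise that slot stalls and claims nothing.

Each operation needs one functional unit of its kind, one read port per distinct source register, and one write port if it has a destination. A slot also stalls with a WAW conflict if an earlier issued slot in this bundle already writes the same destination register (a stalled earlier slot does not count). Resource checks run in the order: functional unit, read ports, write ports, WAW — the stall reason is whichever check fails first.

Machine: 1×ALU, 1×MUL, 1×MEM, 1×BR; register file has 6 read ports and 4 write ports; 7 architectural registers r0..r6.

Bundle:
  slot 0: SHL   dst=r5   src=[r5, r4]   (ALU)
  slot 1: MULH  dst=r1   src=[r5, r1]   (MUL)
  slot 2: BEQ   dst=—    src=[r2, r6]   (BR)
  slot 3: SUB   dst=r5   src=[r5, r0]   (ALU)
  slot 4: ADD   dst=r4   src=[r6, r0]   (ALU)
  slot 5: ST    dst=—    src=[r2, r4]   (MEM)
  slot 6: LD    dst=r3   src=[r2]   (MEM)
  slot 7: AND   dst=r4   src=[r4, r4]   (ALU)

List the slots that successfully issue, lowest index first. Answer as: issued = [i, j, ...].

slot 0 (ALU): ISSUE — free A0,Mu1,Ld1,B1 rp4 wp3
slot 1 (MUL): ISSUE — free A0,Mu0,Ld1,B1 rp2 wp2
slot 2 (BR): ISSUE — free A0,Mu0,Ld1,B0 rp0 wp2
slot 3 (ALU): stall FU — free A0,Mu0,Ld1,B0 rp0 wp2
slot 4 (ALU): stall FU — free A0,Mu0,Ld1,B0 rp0 wp2
slot 5 (MEM): stall RD_PORT — free A0,Mu0,Ld1,B0 rp0 wp2
slot 6 (MEM): stall RD_PORT — free A0,Mu0,Ld1,B0 rp0 wp2
slot 7 (ALU): stall FU — free A0,Mu0,Ld1,B0 rp0 wp2

issued = [0, 1, 2]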